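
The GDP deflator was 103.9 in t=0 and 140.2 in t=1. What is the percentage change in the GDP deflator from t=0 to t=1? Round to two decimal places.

Change = (140.2 − 103.9) / 103.9 × 100
       = 36.3 / 103.9 × 100 = 34.9374%

34.94%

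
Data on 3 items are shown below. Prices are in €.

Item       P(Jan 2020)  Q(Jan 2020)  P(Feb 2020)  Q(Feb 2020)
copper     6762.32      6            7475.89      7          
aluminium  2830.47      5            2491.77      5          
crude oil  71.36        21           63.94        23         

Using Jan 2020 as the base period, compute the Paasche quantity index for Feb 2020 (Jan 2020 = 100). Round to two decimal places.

Paasche quantity index uses current-period prices as weights.
ΣP(Feb 2020)·Q(Feb 2020) = 7475.89×7 + 2491.77×5 + 63.94×23 = 52331.23 + 12458.85 + 1470.62 = 66260.7
ΣP(Feb 2020)·Q(Jan 2020) = 7475.89×6 + 2491.77×5 + 63.94×21 = 44855.34 + 12458.85 + 1342.74 = 58656.93
Index = 66260.7 / 58656.93 × 100 = 112.9631

112.96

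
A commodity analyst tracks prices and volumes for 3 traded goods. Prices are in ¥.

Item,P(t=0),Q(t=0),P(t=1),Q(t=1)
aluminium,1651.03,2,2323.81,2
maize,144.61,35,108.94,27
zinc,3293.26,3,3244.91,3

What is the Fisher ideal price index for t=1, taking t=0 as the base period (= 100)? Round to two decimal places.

Laspeyres component (base-period weights):
ΣP(t=1)Q(t=0) = 2323.81×2 + 108.94×35 + 3244.91×3 = 4647.62 + 3812.9 + 9734.73 = 18195.25
ΣP(t=0)Q(t=0) = 1651.03×2 + 144.61×35 + 3293.26×3 = 3302.06 + 5061.35 + 9879.78 = 18243.19
L = 18195.25 / 18243.19 × 100 = 99.7372
Paasche component (current-period weights):
ΣP(t=1)Q(t=1) = 2323.81×2 + 108.94×27 + 3244.91×3 = 4647.62 + 2941.38 + 9734.73 = 17323.73
ΣP(t=0)Q(t=1) = 1651.03×2 + 144.61×27 + 3293.26×3 = 3302.06 + 3904.47 + 9879.78 = 17086.31
P = 17323.73 / 17086.31 × 100 = 101.3895
Fisher = √(L × P) = √(99.7372 × 101.3895) = 100.5600

100.56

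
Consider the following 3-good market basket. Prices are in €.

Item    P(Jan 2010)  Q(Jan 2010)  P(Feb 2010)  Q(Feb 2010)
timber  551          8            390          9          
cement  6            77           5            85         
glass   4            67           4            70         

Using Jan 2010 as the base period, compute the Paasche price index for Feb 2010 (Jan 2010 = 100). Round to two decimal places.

73.32

Paasche price index uses current-period quantities as weights.
ΣP(Feb 2010)·Q(Feb 2010) = 390×9 + 5×85 + 4×70 = 3510 + 425 + 280 = 4215
ΣP(Jan 2010)·Q(Feb 2010) = 551×9 + 6×85 + 4×70 = 4959 + 510 + 280 = 5749
Index = 4215 / 5749 × 100 = 73.3171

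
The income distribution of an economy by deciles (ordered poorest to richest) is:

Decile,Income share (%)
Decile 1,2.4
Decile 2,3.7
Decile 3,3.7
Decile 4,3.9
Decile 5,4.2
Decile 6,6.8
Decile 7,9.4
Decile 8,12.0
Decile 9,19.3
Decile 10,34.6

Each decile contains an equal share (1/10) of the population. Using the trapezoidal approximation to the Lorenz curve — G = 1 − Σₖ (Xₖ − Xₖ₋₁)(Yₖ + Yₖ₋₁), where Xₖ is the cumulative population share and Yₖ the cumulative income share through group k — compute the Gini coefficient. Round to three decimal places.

Cumulative income shares Yₖ: 0.0240, 0.0610, 0.0980, 0.1370, 0.1790, 0.2470, 0.3410, 0.4610, 0.6540, 1.0000
Σ (Xₖ−Xₖ₋₁)(Yₖ+Yₖ₋₁) = (1/10)(0.0240+0.0000) + (1/10)(0.0610+0.0240) + (1/10)(0.0980+0.0610) + (1/10)(0.1370+0.0980) + (1/10)(0.1790+0.1370) + (1/10)(0.2470+0.1790) + (1/10)(0.3410+0.2470) + (1/10)(0.4610+0.3410) + (1/10)(0.6540+0.4610) + (1/10)(1.0000+0.6540)
  = 0.0024 + 0.0085 + 0.0159 + 0.0235 + 0.0316 + 0.0426 + 0.0588 + 0.0802 + 0.1115 + 0.1654 = 0.5404
G = 1 − 0.5404 = 0.4596

0.460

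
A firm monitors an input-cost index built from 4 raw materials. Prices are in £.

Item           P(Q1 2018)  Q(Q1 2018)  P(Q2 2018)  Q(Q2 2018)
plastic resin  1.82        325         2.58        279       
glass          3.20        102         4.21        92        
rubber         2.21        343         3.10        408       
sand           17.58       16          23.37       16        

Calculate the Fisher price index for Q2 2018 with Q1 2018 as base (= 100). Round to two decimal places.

138.27

Laspeyres component (base-period weights):
ΣP(Q2 2018)Q(Q1 2018) = 2.58×325 + 4.21×102 + 3.10×343 + 23.37×16 = 838.5 + 429.42 + 1063.3 + 373.92 = 2705.14
ΣP(Q1 2018)Q(Q1 2018) = 1.82×325 + 3.20×102 + 2.21×343 + 17.58×16 = 591.5 + 326.4 + 758.03 + 281.28 = 1957.21
L = 2705.14 / 1957.21 × 100 = 138.2141
Paasche component (current-period weights):
ΣP(Q2 2018)Q(Q2 2018) = 2.58×279 + 4.21×92 + 3.10×408 + 23.37×16 = 719.82 + 387.32 + 1264.8 + 373.92 = 2745.86
ΣP(Q1 2018)Q(Q2 2018) = 1.82×279 + 3.20×92 + 2.21×408 + 17.58×16 = 507.78 + 294.4 + 901.68 + 281.28 = 1985.14
P = 2745.86 / 1985.14 × 100 = 138.3207
Fisher = √(L × P) = √(138.2141 × 138.3207) = 138.2674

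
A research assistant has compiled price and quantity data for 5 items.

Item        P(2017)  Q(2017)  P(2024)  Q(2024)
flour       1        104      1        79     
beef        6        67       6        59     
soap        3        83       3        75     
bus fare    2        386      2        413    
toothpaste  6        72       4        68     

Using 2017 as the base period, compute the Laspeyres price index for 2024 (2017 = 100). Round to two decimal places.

Laspeyres price index uses base-period quantities as weights.
ΣP(2024)·Q(2017) = 1×104 + 6×67 + 3×83 + 2×386 + 4×72 = 104 + 402 + 249 + 772 + 288 = 1815
ΣP(2017)·Q(2017) = 1×104 + 6×67 + 3×83 + 2×386 + 6×72 = 104 + 402 + 249 + 772 + 432 = 1959
Index = 1815 / 1959 × 100 = 92.6493

92.65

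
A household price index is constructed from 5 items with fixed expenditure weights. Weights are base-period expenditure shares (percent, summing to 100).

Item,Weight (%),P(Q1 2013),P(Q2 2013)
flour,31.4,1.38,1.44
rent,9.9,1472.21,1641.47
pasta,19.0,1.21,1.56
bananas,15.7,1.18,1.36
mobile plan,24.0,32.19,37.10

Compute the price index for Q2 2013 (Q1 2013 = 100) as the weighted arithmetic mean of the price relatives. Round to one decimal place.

114.1

flour: 31.4 × (1.44/1.38) = 31.4 × 1.043478 = 32.7652
rent: 9.9 × (1641.47/1472.21) = 9.9 × 1.114970 = 11.0382
pasta: 19.0 × (1.56/1.21) = 19.0 × 1.289256 = 24.4959
bananas: 15.7 × (1.36/1.18) = 15.7 × 1.152542 = 18.0949
mobile plan: 24.0 × (37.10/32.19) = 24.0 × 1.152532 = 27.6608
Index = Σ wᵢ·(p₁ᵢ/p₀ᵢ) = 32.7652 + 11.0382 + 24.4959 + 18.0949 + 27.6608 = 114.0550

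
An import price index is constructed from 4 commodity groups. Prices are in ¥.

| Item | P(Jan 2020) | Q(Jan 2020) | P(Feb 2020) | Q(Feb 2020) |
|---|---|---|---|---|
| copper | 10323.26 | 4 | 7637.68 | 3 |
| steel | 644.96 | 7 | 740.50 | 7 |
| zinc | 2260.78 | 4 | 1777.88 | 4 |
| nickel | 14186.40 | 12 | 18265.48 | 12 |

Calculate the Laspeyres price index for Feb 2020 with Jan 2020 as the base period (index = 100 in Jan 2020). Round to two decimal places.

116.41

Laspeyres price index uses base-period quantities as weights.
ΣP(Feb 2020)·Q(Jan 2020) = 7637.68×4 + 740.50×7 + 1777.88×4 + 18265.48×12 = 30550.72 + 5183.5 + 7111.52 + 219185.76 = 262031.5
ΣP(Jan 2020)·Q(Jan 2020) = 10323.26×4 + 644.96×7 + 2260.78×4 + 14186.40×12 = 41293.04 + 4514.72 + 9043.12 + 170236.8 = 225087.68
Index = 262031.5 / 225087.68 × 100 = 116.4131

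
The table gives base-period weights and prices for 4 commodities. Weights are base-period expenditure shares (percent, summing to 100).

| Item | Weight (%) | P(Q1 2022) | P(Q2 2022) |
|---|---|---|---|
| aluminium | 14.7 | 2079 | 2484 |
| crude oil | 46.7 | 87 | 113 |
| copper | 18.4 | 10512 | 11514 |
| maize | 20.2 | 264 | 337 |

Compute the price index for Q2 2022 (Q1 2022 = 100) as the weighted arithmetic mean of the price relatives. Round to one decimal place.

aluminium: 14.7 × (2484/2079) = 14.7 × 1.194805 = 17.5636
crude oil: 46.7 × (113/87) = 46.7 × 1.298851 = 60.6563
copper: 18.4 × (11514/10512) = 18.4 × 1.095320 = 20.1539
maize: 20.2 × (337/264) = 20.2 × 1.276515 = 25.7856
Index = Σ wᵢ·(p₁ᵢ/p₀ᵢ) = 17.5636 + 60.6563 + 20.1539 + 25.7856 = 124.1594

124.2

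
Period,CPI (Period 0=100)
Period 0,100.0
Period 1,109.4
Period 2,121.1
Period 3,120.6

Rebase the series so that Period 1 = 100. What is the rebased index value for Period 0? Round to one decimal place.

91.4

Rebased(Period 0) = 100.0 / 109.4 × 100 = 91.4077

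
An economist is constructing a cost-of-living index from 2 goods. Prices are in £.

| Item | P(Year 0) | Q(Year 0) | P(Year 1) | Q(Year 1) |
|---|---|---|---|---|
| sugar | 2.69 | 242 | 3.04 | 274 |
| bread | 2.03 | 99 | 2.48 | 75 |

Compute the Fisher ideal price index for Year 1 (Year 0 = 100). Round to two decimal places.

Laspeyres component (base-period weights):
ΣP(Year 1)Q(Year 0) = 3.04×242 + 2.48×99 = 735.68 + 245.52 = 981.2
ΣP(Year 0)Q(Year 0) = 2.69×242 + 2.03×99 = 650.98 + 200.97 = 851.95
L = 981.2 / 851.95 × 100 = 115.1711
Paasche component (current-period weights):
ΣP(Year 1)Q(Year 1) = 3.04×274 + 2.48×75 = 832.96 + 186 = 1018.96
ΣP(Year 0)Q(Year 1) = 2.69×274 + 2.03×75 = 737.06 + 152.25 = 889.31
P = 1018.96 / 889.31 × 100 = 114.5787
Fisher = √(L × P) = √(115.1711 × 114.5787) = 114.8745

114.87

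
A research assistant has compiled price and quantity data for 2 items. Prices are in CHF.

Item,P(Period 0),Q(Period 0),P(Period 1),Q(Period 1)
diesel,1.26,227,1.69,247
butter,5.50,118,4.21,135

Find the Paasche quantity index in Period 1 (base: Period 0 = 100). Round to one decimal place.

Paasche quantity index uses current-period prices as weights.
ΣP(Period 1)·Q(Period 1) = 1.69×247 + 4.21×135 = 417.43 + 568.35 = 985.78
ΣP(Period 1)·Q(Period 0) = 1.69×227 + 4.21×118 = 383.63 + 496.78 = 880.41
Index = 985.78 / 880.41 × 100 = 111.9683

112.0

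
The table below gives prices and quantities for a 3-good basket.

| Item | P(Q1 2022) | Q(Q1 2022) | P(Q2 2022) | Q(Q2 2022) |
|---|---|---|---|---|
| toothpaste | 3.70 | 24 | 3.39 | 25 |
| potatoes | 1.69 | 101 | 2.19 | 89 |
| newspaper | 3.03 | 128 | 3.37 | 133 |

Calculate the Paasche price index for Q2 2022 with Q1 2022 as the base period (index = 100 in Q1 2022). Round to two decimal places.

Paasche price index uses current-period quantities as weights.
ΣP(Q2 2022)·Q(Q2 2022) = 3.39×25 + 2.19×89 + 3.37×133 = 84.75 + 194.91 + 448.21 = 727.87
ΣP(Q1 2022)·Q(Q2 2022) = 3.70×25 + 1.69×89 + 3.03×133 = 92.5 + 150.41 + 402.99 = 645.9
Index = 727.87 / 645.9 × 100 = 112.6908

112.69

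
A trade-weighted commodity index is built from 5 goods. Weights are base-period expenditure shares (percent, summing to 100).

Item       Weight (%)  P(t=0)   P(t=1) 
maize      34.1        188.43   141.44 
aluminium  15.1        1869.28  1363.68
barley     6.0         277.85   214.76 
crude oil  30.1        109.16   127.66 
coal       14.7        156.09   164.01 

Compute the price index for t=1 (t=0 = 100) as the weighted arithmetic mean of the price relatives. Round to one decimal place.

maize: 34.1 × (141.44/188.43) = 34.1 × 0.750624 = 25.5963
aluminium: 15.1 × (1363.68/1869.28) = 15.1 × 0.729522 = 11.0158
barley: 6.0 × (214.76/277.85) = 6.0 × 0.772935 = 4.6376
crude oil: 30.1 × (127.66/109.16) = 30.1 × 1.169476 = 35.2012
coal: 14.7 × (164.01/156.09) = 14.7 × 1.050740 = 15.4459
Index = Σ wᵢ·(p₁ᵢ/p₀ᵢ) = 25.5963 + 11.0158 + 4.6376 + 35.2012 + 15.4459 = 91.8968

91.9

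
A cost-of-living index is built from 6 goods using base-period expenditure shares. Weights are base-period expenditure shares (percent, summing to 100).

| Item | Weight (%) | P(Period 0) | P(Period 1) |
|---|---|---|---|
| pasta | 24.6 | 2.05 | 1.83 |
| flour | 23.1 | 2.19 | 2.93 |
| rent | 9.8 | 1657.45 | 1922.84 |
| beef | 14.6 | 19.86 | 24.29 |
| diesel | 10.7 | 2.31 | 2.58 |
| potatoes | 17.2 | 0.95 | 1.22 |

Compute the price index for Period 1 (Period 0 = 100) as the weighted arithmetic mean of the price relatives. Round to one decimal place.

116.1

pasta: 24.6 × (1.83/2.05) = 24.6 × 0.892683 = 21.9600
flour: 23.1 × (2.93/2.19) = 23.1 × 1.337900 = 30.9055
rent: 9.8 × (1922.84/1657.45) = 9.8 × 1.160119 = 11.3692
beef: 14.6 × (24.29/19.86) = 14.6 × 1.223061 = 17.8567
diesel: 10.7 × (2.58/2.31) = 10.7 × 1.116883 = 11.9506
potatoes: 17.2 × (1.22/0.95) = 17.2 × 1.284211 = 22.0884
Index = Σ wᵢ·(p₁ᵢ/p₀ᵢ) = 21.9600 + 30.9055 + 11.3692 + 17.8567 + 11.9506 + 22.0884 = 116.1304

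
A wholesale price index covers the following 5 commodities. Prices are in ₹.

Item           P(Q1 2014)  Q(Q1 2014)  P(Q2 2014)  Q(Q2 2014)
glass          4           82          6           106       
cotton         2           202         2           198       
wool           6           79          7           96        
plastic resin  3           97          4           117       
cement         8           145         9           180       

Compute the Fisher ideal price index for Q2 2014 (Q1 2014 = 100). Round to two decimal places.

Laspeyres component (base-period weights):
ΣP(Q2 2014)Q(Q1 2014) = 6×82 + 2×202 + 7×79 + 4×97 + 9×145 = 492 + 404 + 553 + 388 + 1305 = 3142
ΣP(Q1 2014)Q(Q1 2014) = 4×82 + 2×202 + 6×79 + 3×97 + 8×145 = 328 + 404 + 474 + 291 + 1160 = 2657
L = 3142 / 2657 × 100 = 118.2537
Paasche component (current-period weights):
ΣP(Q2 2014)Q(Q2 2014) = 6×106 + 2×198 + 7×96 + 4×117 + 9×180 = 636 + 396 + 672 + 468 + 1620 = 3792
ΣP(Q1 2014)Q(Q2 2014) = 4×106 + 2×198 + 6×96 + 3×117 + 8×180 = 424 + 396 + 576 + 351 + 1440 = 3187
P = 3792 / 3187 × 100 = 118.9834
Fisher = √(L × P) = √(118.2537 × 118.9834) = 118.6180

118.62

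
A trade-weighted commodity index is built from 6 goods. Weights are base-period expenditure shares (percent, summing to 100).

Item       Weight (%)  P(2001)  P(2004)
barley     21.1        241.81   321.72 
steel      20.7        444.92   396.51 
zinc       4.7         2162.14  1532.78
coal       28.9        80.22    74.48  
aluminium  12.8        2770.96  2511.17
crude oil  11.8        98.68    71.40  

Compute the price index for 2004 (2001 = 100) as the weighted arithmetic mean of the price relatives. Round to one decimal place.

barley: 21.1 × (321.72/241.81) = 21.1 × 1.330466 = 28.0728
steel: 20.7 × (396.51/444.92) = 20.7 × 0.891194 = 18.4477
zinc: 4.7 × (1532.78/2162.14) = 4.7 × 0.708918 = 3.3319
coal: 28.9 × (74.48/80.22) = 28.9 × 0.928447 = 26.8321
aluminium: 12.8 × (2511.17/2770.96) = 12.8 × 0.906245 = 11.5999
crude oil: 11.8 × (71.40/98.68) = 11.8 × 0.723551 = 8.5379
Index = Σ wᵢ·(p₁ᵢ/p₀ᵢ) = 28.0728 + 18.4477 + 3.3319 + 26.8321 + 11.5999 + 8.5379 = 96.8224

96.8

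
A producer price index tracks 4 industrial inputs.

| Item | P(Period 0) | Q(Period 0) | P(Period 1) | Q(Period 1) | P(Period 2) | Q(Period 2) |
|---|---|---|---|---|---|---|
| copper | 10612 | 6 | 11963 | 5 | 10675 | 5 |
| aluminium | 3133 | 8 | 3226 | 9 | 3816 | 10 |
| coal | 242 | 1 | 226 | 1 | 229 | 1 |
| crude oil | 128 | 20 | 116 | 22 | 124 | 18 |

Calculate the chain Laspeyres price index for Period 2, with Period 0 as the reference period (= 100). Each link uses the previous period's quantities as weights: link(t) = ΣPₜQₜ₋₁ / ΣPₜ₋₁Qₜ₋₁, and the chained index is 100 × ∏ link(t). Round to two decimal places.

Link Period 0→Period 1:
ΣP(Period 1)Q(Period 0) = 11963×6 + 3226×8 + 226×1 + 116×20 = 71778 + 25808 + 226 + 2320 = 100132
ΣP(Period 0)Q(Period 0) = 10612×6 + 3133×8 + 242×1 + 128×20 = 63672 + 25064 + 242 + 2560 = 91538
link = 100132/91538 = 1.093885
Link Period 1→Period 2:
ΣP(Period 2)Q(Period 1) = 10675×5 + 3816×9 + 229×1 + 124×22 = 53375 + 34344 + 229 + 2728 = 90676
ΣP(Period 1)Q(Period 1) = 11963×5 + 3226×9 + 226×1 + 116×22 = 59815 + 29034 + 226 + 2552 = 91627
link = 90676/91627 = 0.989621
Chained index = 100 × 1.093885 × 0.989621 = 108.2531

108.25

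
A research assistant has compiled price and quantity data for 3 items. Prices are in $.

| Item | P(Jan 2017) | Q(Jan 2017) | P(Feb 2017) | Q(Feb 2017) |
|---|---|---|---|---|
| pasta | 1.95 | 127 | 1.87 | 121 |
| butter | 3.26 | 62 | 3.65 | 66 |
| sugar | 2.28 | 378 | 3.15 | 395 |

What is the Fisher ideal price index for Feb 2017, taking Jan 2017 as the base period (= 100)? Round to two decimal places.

126.38

Laspeyres component (base-period weights):
ΣP(Feb 2017)Q(Jan 2017) = 1.87×127 + 3.65×62 + 3.15×378 = 237.49 + 226.3 + 1190.7 = 1654.49
ΣP(Jan 2017)Q(Jan 2017) = 1.95×127 + 3.26×62 + 2.28×378 = 247.65 + 202.12 + 861.84 = 1311.61
L = 1654.49 / 1311.61 × 100 = 126.1419
Paasche component (current-period weights):
ΣP(Feb 2017)Q(Feb 2017) = 1.87×121 + 3.65×66 + 3.15×395 = 226.27 + 240.9 + 1244.25 = 1711.42
ΣP(Jan 2017)Q(Feb 2017) = 1.95×121 + 3.26×66 + 2.28×395 = 235.95 + 215.16 + 900.6 = 1351.71
P = 1711.42 / 1351.71 × 100 = 126.6115
Fisher = √(L × P) = √(126.1419 × 126.6115) = 126.3765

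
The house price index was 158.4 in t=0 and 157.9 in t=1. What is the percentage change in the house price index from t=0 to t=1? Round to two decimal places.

-0.32%

Change = (157.9 − 158.4) / 158.4 × 100
       = -0.5 / 158.4 × 100 = -0.3157%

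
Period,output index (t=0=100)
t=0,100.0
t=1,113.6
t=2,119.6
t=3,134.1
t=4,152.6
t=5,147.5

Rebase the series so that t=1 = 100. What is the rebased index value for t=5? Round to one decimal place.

129.8

Rebased(t=5) = 147.5 / 113.6 × 100 = 129.8415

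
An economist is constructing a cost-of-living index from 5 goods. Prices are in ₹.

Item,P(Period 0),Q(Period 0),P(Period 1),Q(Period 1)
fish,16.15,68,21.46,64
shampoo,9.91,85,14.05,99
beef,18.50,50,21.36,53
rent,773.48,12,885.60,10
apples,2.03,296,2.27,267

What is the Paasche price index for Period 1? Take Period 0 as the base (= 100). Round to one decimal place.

118.5

Paasche price index uses current-period quantities as weights.
ΣP(Period 1)·Q(Period 1) = 21.46×64 + 14.05×99 + 21.36×53 + 885.60×10 + 2.27×267 = 1373.44 + 1390.95 + 1132.08 + 8856 + 606.09 = 13358.56
ΣP(Period 0)·Q(Period 1) = 16.15×64 + 9.91×99 + 18.50×53 + 773.48×10 + 2.03×267 = 1033.6 + 981.09 + 980.5 + 7734.8 + 542.01 = 11272
Index = 13358.56 / 11272 × 100 = 118.5110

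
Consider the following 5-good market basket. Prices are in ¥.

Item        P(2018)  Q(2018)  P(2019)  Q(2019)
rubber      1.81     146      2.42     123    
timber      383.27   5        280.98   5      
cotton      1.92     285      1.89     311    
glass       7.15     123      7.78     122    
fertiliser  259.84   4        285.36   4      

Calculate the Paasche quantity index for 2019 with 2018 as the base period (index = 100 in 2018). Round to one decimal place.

99.7

Paasche quantity index uses current-period prices as weights.
ΣP(2019)·Q(2019) = 2.42×123 + 280.98×5 + 1.89×311 + 7.78×122 + 285.36×4 = 297.66 + 1404.9 + 587.79 + 949.16 + 1141.44 = 4380.95
ΣP(2019)·Q(2018) = 2.42×146 + 280.98×5 + 1.89×285 + 7.78×123 + 285.36×4 = 353.32 + 1404.9 + 538.65 + 956.94 + 1141.44 = 4395.25
Index = 4380.95 / 4395.25 × 100 = 99.6746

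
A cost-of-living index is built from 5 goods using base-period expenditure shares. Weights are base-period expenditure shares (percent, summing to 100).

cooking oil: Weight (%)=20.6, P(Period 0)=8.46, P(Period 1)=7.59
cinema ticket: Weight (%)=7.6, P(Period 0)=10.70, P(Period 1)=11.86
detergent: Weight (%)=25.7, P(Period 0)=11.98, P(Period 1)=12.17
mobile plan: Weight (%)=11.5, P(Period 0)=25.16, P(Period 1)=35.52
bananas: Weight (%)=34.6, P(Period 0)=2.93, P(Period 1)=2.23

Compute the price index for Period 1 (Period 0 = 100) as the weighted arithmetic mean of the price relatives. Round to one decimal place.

cooking oil: 20.6 × (7.59/8.46) = 20.6 × 0.897163 = 18.4816
cinema ticket: 7.6 × (11.86/10.70) = 7.6 × 1.108411 = 8.4239
detergent: 25.7 × (12.17/11.98) = 25.7 × 1.015860 = 26.1076
mobile plan: 11.5 × (35.52/25.16) = 11.5 × 1.411765 = 16.2353
bananas: 34.6 × (2.23/2.93) = 34.6 × 0.761092 = 26.3338
Index = Σ wᵢ·(p₁ᵢ/p₀ᵢ) = 18.4816 + 8.4239 + 26.1076 + 16.2353 + 26.3338 = 95.5822

95.6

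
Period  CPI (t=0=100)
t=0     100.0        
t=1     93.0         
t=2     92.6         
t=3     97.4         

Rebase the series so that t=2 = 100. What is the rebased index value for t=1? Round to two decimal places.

100.43

Rebased(t=1) = 93.0 / 92.6 × 100 = 100.4320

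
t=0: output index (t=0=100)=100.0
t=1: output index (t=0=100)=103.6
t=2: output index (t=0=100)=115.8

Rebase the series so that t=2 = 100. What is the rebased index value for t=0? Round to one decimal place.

Rebased(t=0) = 100.0 / 115.8 × 100 = 86.3558

86.4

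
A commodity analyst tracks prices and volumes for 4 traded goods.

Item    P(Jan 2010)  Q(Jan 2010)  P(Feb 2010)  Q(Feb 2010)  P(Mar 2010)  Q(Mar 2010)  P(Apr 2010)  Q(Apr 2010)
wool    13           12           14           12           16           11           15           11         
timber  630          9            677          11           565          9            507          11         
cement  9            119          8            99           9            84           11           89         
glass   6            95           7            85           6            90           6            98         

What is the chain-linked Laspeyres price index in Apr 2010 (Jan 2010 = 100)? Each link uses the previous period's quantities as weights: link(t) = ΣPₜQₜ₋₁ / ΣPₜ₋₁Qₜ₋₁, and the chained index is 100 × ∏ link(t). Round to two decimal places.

Link Jan 2010→Feb 2010:
ΣP(Feb 2010)Q(Jan 2010) = 14×12 + 677×9 + 8×119 + 7×95 = 168 + 6093 + 952 + 665 = 7878
ΣP(Jan 2010)Q(Jan 2010) = 13×12 + 630×9 + 9×119 + 6×95 = 156 + 5670 + 1071 + 570 = 7467
link = 7878/7467 = 1.055042
Link Feb 2010→Mar 2010:
ΣP(Mar 2010)Q(Feb 2010) = 16×12 + 565×11 + 9×99 + 6×85 = 192 + 6215 + 891 + 510 = 7808
ΣP(Feb 2010)Q(Feb 2010) = 14×12 + 677×11 + 8×99 + 7×85 = 168 + 7447 + 792 + 595 = 9002
link = 7808/9002 = 0.867363
Link Mar 2010→Apr 2010:
ΣP(Apr 2010)Q(Mar 2010) = 15×11 + 507×9 + 11×84 + 6×90 = 165 + 4563 + 924 + 540 = 6192
ΣP(Mar 2010)Q(Mar 2010) = 16×11 + 565×9 + 9×84 + 6×90 = 176 + 5085 + 756 + 540 = 6557
link = 6192/6557 = 0.944334
Chained index = 100 × 1.055042 × 0.867363 × 0.944334 = 86.4164

86.42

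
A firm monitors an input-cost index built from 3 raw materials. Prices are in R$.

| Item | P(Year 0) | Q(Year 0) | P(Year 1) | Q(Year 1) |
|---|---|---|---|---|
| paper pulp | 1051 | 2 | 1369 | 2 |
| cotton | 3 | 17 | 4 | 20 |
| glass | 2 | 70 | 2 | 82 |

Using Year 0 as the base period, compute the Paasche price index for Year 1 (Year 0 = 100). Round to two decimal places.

128.20

Paasche price index uses current-period quantities as weights.
ΣP(Year 1)·Q(Year 1) = 1369×2 + 4×20 + 2×82 = 2738 + 80 + 164 = 2982
ΣP(Year 0)·Q(Year 1) = 1051×2 + 3×20 + 2×82 = 2102 + 60 + 164 = 2326
Index = 2982 / 2326 × 100 = 128.2029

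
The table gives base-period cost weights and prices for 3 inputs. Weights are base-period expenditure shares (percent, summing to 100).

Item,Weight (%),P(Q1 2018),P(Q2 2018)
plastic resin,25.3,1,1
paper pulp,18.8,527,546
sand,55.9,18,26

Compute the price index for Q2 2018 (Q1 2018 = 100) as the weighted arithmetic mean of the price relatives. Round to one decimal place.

plastic resin: 25.3 × (1/1) = 25.3 × 1.000000 = 25.3000
paper pulp: 18.8 × (546/527) = 18.8 × 1.036053 = 19.4778
sand: 55.9 × (26/18) = 55.9 × 1.444444 = 80.7444
Index = Σ wᵢ·(p₁ᵢ/p₀ᵢ) = 25.3000 + 19.4778 + 80.7444 = 125.5222

125.5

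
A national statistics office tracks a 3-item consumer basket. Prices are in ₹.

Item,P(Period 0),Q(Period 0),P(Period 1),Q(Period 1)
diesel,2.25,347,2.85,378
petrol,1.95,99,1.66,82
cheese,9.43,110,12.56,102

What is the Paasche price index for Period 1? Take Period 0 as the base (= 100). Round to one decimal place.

126.5

Paasche price index uses current-period quantities as weights.
ΣP(Period 1)·Q(Period 1) = 2.85×378 + 1.66×82 + 12.56×102 = 1077.3 + 136.12 + 1281.12 = 2494.54
ΣP(Period 0)·Q(Period 1) = 2.25×378 + 1.95×82 + 9.43×102 = 850.5 + 159.9 + 961.86 = 1972.26
Index = 2494.54 / 1972.26 × 100 = 126.4813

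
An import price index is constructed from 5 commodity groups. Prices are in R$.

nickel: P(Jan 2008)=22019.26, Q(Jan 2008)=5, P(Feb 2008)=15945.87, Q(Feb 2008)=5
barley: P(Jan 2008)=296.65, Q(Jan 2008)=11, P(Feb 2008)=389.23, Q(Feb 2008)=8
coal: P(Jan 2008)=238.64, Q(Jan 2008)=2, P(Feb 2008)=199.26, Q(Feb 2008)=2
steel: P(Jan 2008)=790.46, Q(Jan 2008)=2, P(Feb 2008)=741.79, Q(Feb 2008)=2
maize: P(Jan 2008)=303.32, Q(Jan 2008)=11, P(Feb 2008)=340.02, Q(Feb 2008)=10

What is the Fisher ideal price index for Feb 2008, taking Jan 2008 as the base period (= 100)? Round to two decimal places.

75.22

Laspeyres component (base-period weights):
ΣP(Feb 2008)Q(Jan 2008) = 15945.87×5 + 389.23×11 + 199.26×2 + 741.79×2 + 340.02×11 = 79729.35 + 4281.53 + 398.52 + 1483.58 + 3740.22 = 89633.2
ΣP(Jan 2008)Q(Jan 2008) = 22019.26×5 + 296.65×11 + 238.64×2 + 790.46×2 + 303.32×11 = 110096.3 + 3263.15 + 477.28 + 1580.92 + 3336.52 = 118754.17
L = 89633.2 / 118754.17 × 100 = 75.4779
Paasche component (current-period weights):
ΣP(Feb 2008)Q(Feb 2008) = 15945.87×5 + 389.23×8 + 199.26×2 + 741.79×2 + 340.02×10 = 79729.35 + 3113.84 + 398.52 + 1483.58 + 3400.2 = 88125.49
ΣP(Jan 2008)Q(Feb 2008) = 22019.26×5 + 296.65×8 + 238.64×2 + 790.46×2 + 303.32×10 = 110096.3 + 2373.2 + 477.28 + 1580.92 + 3033.2 = 117560.9
P = 88125.49 / 117560.9 × 100 = 74.9616
Fisher = √(L × P) = √(75.4779 × 74.9616) = 75.2193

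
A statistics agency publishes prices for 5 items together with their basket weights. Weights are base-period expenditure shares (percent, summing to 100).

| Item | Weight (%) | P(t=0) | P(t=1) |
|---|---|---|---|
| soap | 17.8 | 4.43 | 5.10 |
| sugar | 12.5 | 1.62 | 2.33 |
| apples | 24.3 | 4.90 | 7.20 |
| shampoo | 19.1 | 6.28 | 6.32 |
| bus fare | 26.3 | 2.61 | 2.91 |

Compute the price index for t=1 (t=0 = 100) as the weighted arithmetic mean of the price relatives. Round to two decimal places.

soap: 17.8 × (5.10/4.43) = 17.8 × 1.151242 = 20.4921
sugar: 12.5 × (2.33/1.62) = 12.5 × 1.438272 = 17.9784
apples: 24.3 × (7.20/4.90) = 24.3 × 1.469388 = 35.7061
shampoo: 19.1 × (6.32/6.28) = 19.1 × 1.006369 = 19.2217
bus fare: 26.3 × (2.91/2.61) = 26.3 × 1.114943 = 29.3230
Index = Σ wᵢ·(p₁ᵢ/p₀ᵢ) = 20.4921 + 17.9784 + 35.7061 + 19.2217 + 29.3230 = 122.7213

122.72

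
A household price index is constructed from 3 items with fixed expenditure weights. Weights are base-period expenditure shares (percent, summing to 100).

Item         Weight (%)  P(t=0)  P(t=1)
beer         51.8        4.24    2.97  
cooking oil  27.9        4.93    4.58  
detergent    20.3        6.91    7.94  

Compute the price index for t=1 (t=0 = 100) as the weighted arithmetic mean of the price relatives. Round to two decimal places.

85.53

beer: 51.8 × (2.97/4.24) = 51.8 × 0.700472 = 36.2844
cooking oil: 27.9 × (4.58/4.93) = 27.9 × 0.929006 = 25.9193
detergent: 20.3 × (7.94/6.91) = 20.3 × 1.149059 = 23.3259
Index = Σ wᵢ·(p₁ᵢ/p₀ᵢ) = 36.2844 + 25.9193 + 23.3259 = 85.5296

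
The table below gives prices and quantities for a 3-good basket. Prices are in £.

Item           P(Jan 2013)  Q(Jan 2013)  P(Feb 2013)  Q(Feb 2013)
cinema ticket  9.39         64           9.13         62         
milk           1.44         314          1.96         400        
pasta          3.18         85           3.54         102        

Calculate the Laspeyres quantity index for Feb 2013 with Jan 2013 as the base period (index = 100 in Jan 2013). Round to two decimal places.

112.02

Laspeyres quantity index uses base-period prices as weights.
ΣP(Jan 2013)·Q(Feb 2013) = 9.39×62 + 1.44×400 + 3.18×102 = 582.18 + 576 + 324.36 = 1482.54
ΣP(Jan 2013)·Q(Jan 2013) = 9.39×64 + 1.44×314 + 3.18×85 = 600.96 + 452.16 + 270.3 = 1323.42
Index = 1482.54 / 1323.42 × 100 = 112.0234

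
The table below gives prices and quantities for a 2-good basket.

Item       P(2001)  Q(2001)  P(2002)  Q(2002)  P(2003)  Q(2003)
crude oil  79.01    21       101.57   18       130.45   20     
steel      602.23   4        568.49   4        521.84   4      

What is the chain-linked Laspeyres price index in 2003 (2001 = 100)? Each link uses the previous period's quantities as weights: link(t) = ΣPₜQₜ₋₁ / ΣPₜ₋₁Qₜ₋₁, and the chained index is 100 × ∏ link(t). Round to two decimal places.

Link 2001→2002:
ΣP(2002)Q(2001) = 101.57×21 + 568.49×4 = 2132.97 + 2273.96 = 4406.93
ΣP(2001)Q(2001) = 79.01×21 + 602.23×4 = 1659.21 + 2408.92 = 4068.13
link = 4406.93/4068.13 = 1.083282
Link 2002→2003:
ΣP(2003)Q(2002) = 130.45×18 + 521.84×4 = 2348.1 + 2087.36 = 4435.46
ΣP(2002)Q(2002) = 101.57×18 + 568.49×4 = 1828.26 + 2273.96 = 4102.22
link = 4435.46/4102.22 = 1.081234
Chained index = 100 × 1.083282 × 1.081234 = 117.1281

117.13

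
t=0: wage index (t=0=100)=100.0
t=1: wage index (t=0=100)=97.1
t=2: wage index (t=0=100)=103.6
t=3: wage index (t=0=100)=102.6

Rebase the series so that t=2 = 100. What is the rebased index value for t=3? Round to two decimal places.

Rebased(t=3) = 102.6 / 103.6 × 100 = 99.0347

99.03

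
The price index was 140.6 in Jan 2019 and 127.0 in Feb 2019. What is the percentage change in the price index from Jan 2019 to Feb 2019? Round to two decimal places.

-9.67%

Change = (127.0 − 140.6) / 140.6 × 100
       = -13.6 / 140.6 × 100 = -9.6728%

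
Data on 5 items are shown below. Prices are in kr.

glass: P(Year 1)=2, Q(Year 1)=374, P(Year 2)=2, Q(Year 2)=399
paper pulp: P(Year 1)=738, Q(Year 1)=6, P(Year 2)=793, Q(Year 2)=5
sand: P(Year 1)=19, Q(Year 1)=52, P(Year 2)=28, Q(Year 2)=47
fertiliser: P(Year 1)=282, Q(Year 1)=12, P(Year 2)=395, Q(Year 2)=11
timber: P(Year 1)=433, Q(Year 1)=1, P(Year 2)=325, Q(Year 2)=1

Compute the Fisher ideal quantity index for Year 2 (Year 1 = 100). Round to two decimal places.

Laspeyres component (base-period weights):
ΣP(Year 1)Q(Year 2) = 2×399 + 738×5 + 19×47 + 282×11 + 433×1 = 798 + 3690 + 893 + 3102 + 433 = 8916
ΣP(Year 1)Q(Year 1) = 2×374 + 738×6 + 19×52 + 282×12 + 433×1 = 748 + 4428 + 988 + 3384 + 433 = 9981
L = 8916 / 9981 × 100 = 89.3297
Paasche component (current-period weights):
ΣP(Year 2)Q(Year 2) = 2×399 + 793×5 + 28×47 + 395×11 + 325×1 = 798 + 3965 + 1316 + 4345 + 325 = 10749
ΣP(Year 2)Q(Year 1) = 2×374 + 793×6 + 28×52 + 395×12 + 325×1 = 748 + 4758 + 1456 + 4740 + 325 = 12027
P = 10749 / 12027 × 100 = 89.3739
Fisher = √(L × P) = √(89.3297 × 89.3739) = 89.3518

89.35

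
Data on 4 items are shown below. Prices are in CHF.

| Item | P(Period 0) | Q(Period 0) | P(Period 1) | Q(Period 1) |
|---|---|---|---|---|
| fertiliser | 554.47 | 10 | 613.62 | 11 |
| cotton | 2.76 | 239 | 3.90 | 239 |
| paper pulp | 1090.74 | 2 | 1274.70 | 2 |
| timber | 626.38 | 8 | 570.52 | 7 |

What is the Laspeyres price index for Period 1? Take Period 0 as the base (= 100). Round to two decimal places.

105.86

Laspeyres price index uses base-period quantities as weights.
ΣP(Period 1)·Q(Period 0) = 613.62×10 + 3.90×239 + 1274.70×2 + 570.52×8 = 6136.2 + 932.1 + 2549.4 + 4564.16 = 14181.86
ΣP(Period 0)·Q(Period 0) = 554.47×10 + 2.76×239 + 1090.74×2 + 626.38×8 = 5544.7 + 659.64 + 2181.48 + 5011.04 = 13396.86
Index = 14181.86 / 13396.86 × 100 = 105.8596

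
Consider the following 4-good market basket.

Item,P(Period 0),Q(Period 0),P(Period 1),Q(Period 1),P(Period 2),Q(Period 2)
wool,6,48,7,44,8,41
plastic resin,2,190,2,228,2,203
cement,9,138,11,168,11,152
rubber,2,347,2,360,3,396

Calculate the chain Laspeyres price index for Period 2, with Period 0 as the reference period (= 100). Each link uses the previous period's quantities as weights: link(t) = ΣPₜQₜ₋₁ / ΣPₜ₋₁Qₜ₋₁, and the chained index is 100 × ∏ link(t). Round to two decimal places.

126.08

Link Period 0→Period 1:
ΣP(Period 1)Q(Period 0) = 7×48 + 2×190 + 11×138 + 2×347 = 336 + 380 + 1518 + 694 = 2928
ΣP(Period 0)Q(Period 0) = 6×48 + 2×190 + 9×138 + 2×347 = 288 + 380 + 1242 + 694 = 2604
link = 2928/2604 = 1.124424
Link Period 1→Period 2:
ΣP(Period 2)Q(Period 1) = 8×44 + 2×228 + 11×168 + 3×360 = 352 + 456 + 1848 + 1080 = 3736
ΣP(Period 1)Q(Period 1) = 7×44 + 2×228 + 11×168 + 2×360 = 308 + 456 + 1848 + 720 = 3332
link = 3736/3332 = 1.121248
Chained index = 100 × 1.124424 × 1.121248 = 126.0759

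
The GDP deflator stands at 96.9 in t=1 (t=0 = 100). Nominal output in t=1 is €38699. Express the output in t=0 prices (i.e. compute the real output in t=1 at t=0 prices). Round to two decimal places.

Real = Nominal ÷ (Index/100) = 38699 ÷ (96.9/100)
     = 38699 ÷ 0.969 = 39937.0485

39937.05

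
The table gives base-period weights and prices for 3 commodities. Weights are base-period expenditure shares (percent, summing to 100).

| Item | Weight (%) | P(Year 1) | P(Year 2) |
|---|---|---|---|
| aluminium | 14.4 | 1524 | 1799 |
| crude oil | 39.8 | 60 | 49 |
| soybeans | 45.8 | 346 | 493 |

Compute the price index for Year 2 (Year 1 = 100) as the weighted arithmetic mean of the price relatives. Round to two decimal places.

aluminium: 14.4 × (1799/1524) = 14.4 × 1.180446 = 16.9984
crude oil: 39.8 × (49/60) = 39.8 × 0.816667 = 32.5033
soybeans: 45.8 × (493/346) = 45.8 × 1.424855 = 65.2584
Index = Σ wᵢ·(p₁ᵢ/p₀ᵢ) = 16.9984 + 32.5033 + 65.2584 = 114.7601

114.76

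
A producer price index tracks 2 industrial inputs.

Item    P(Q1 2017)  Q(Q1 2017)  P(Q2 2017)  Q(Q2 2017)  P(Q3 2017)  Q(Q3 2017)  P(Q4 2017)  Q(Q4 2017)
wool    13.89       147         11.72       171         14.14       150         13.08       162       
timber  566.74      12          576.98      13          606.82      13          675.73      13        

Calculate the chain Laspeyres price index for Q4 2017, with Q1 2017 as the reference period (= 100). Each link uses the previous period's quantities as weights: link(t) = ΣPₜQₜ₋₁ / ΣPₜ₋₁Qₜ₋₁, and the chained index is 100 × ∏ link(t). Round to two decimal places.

Link Q1 2017→Q2 2017:
ΣP(Q2 2017)Q(Q1 2017) = 11.72×147 + 576.98×12 = 1722.84 + 6923.76 = 8646.6
ΣP(Q1 2017)Q(Q1 2017) = 13.89×147 + 566.74×12 = 2041.83 + 6800.88 = 8842.71
link = 8646.6/8842.71 = 0.977822
Link Q2 2017→Q3 2017:
ΣP(Q3 2017)Q(Q2 2017) = 14.14×171 + 606.82×13 = 2417.94 + 7888.66 = 10306.6
ΣP(Q2 2017)Q(Q2 2017) = 11.72×171 + 576.98×13 = 2004.12 + 7500.74 = 9504.86
link = 10306.6/9504.86 = 1.084351
Link Q3 2017→Q4 2017:
ΣP(Q4 2017)Q(Q3 2017) = 13.08×150 + 675.73×13 = 1962 + 8784.49 = 10746.49
ΣP(Q3 2017)Q(Q3 2017) = 14.14×150 + 606.82×13 = 2121 + 7888.66 = 10009.66
link = 10746.49/10009.66 = 1.073612
Chained index = 100 × 0.977822 × 1.084351 × 1.073612 = 113.8353

113.84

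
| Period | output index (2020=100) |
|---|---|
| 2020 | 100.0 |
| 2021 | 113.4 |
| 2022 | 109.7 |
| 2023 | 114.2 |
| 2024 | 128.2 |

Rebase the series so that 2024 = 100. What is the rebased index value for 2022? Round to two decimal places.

Rebased(2022) = 109.7 / 128.2 × 100 = 85.5694

85.57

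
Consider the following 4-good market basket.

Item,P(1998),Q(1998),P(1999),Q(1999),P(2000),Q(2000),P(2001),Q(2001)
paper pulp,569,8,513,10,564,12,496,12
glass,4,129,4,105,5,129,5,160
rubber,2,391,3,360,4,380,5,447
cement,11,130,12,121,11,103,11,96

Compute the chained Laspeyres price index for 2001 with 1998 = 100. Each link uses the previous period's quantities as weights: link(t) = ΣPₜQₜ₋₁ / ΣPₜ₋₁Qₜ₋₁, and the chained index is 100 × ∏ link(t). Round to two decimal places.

Link 1998→1999:
ΣP(1999)Q(1998) = 513×8 + 4×129 + 3×391 + 12×130 = 4104 + 516 + 1173 + 1560 = 7353
ΣP(1998)Q(1998) = 569×8 + 4×129 + 2×391 + 11×130 = 4552 + 516 + 782 + 1430 = 7280
link = 7353/7280 = 1.010027
Link 1999→2000:
ΣP(2000)Q(1999) = 564×10 + 5×105 + 4×360 + 11×121 = 5640 + 525 + 1440 + 1331 = 8936
ΣP(1999)Q(1999) = 513×10 + 4×105 + 3×360 + 12×121 = 5130 + 420 + 1080 + 1452 = 8082
link = 8936/8082 = 1.105667
Link 2000→2001:
ΣP(2001)Q(2000) = 496×12 + 5×129 + 5×380 + 11×103 = 5952 + 645 + 1900 + 1133 = 9630
ΣP(2000)Q(2000) = 564×12 + 5×129 + 4×380 + 11×103 = 6768 + 645 + 1520 + 1133 = 10066
link = 9630/10066 = 0.956686
Chained index = 100 × 1.010027 × 1.105667 × 0.956686 = 106.8383

106.84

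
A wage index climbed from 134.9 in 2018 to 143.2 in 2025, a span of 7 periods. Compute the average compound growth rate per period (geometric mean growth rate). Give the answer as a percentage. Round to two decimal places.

Growth factor = (143.2/134.9)^(1/7) = (1.061527)^(1/7) = 1.008566
Growth rate = 1.008566 − 1 = 0.008566 = 0.8566%

0.86%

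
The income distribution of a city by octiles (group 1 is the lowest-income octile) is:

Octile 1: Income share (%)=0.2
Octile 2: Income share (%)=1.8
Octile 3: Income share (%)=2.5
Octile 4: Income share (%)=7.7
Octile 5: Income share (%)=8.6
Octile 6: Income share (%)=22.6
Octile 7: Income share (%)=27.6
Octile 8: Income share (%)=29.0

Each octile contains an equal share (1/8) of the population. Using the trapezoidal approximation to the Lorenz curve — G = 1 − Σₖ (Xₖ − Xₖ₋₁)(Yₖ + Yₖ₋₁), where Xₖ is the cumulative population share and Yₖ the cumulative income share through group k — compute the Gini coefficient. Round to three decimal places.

0.490

Cumulative income shares Yₖ: 0.0020, 0.0200, 0.0450, 0.1220, 0.2080, 0.4340, 0.7100, 1.0000
Σ (Xₖ−Xₖ₋₁)(Yₖ+Yₖ₋₁) = (1/8)(0.0020+0.0000) + (1/8)(0.0200+0.0020) + (1/8)(0.0450+0.0200) + (1/8)(0.1220+0.0450) + (1/8)(0.2080+0.1220) + (1/8)(0.4340+0.2080) + (1/8)(0.7100+0.4340) + (1/8)(1.0000+0.7100)
  = 0.0003 + 0.0028 + 0.0081 + 0.0209 + 0.0412 + 0.0803 + 0.1430 + 0.2137 = 0.5102
G = 1 − 0.5102 = 0.4898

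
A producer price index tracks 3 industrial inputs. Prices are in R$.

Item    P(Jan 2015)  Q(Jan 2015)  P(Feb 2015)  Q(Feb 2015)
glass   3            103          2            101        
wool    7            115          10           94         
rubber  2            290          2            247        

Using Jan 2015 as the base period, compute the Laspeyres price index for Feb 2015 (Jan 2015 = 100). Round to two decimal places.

114.29

Laspeyres price index uses base-period quantities as weights.
ΣP(Feb 2015)·Q(Jan 2015) = 2×103 + 10×115 + 2×290 = 206 + 1150 + 580 = 1936
ΣP(Jan 2015)·Q(Jan 2015) = 3×103 + 7×115 + 2×290 = 309 + 805 + 580 = 1694
Index = 1936 / 1694 × 100 = 114.2857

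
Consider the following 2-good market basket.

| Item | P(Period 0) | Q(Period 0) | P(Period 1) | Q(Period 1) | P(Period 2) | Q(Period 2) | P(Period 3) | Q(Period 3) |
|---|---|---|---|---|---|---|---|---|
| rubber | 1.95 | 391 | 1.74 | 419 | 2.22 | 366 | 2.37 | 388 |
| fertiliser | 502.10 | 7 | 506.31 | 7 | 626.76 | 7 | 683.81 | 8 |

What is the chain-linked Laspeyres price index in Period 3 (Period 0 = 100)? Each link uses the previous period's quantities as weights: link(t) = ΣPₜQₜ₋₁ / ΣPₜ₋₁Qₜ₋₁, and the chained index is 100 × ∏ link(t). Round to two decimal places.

133.64

Link Period 0→Period 1:
ΣP(Period 1)Q(Period 0) = 1.74×391 + 506.31×7 = 680.34 + 3544.17 = 4224.51
ΣP(Period 0)Q(Period 0) = 1.95×391 + 502.10×7 = 762.45 + 3514.7 = 4277.15
link = 4224.51/4277.15 = 0.987693
Link Period 1→Period 2:
ΣP(Period 2)Q(Period 1) = 2.22×419 + 626.76×7 = 930.18 + 4387.32 = 5317.5
ΣP(Period 1)Q(Period 1) = 1.74×419 + 506.31×7 = 729.06 + 3544.17 = 4273.23
link = 5317.5/4273.23 = 1.244375
Link Period 2→Period 3:
ΣP(Period 3)Q(Period 2) = 2.37×366 + 683.81×7 = 867.42 + 4786.67 = 5654.09
ΣP(Period 2)Q(Period 2) = 2.22×366 + 626.76×7 = 812.52 + 4387.32 = 5199.84
link = 5654.09/5199.84 = 1.087358
Chained index = 100 × 0.987693 × 1.244375 × 1.087358 = 133.6429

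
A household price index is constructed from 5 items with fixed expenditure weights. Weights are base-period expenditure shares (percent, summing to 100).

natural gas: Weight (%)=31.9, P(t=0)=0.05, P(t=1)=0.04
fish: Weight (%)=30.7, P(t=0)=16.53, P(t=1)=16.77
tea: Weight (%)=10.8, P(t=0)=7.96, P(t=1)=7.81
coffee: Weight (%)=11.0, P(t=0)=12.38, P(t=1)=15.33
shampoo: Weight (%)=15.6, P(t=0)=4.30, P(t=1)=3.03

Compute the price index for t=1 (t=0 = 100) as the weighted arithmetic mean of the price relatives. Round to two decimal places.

natural gas: 31.9 × (0.04/0.05) = 31.9 × 0.800000 = 25.5200
fish: 30.7 × (16.77/16.53) = 30.7 × 1.014519 = 31.1457
tea: 10.8 × (7.81/7.96) = 10.8 × 0.981156 = 10.5965
coffee: 11.0 × (15.33/12.38) = 11.0 × 1.238288 = 13.6212
shampoo: 15.6 × (3.03/4.30) = 15.6 × 0.704651 = 10.9926
Index = Σ wᵢ·(p₁ᵢ/p₀ᵢ) = 25.5200 + 31.1457 + 10.5965 + 13.6212 + 10.9926 = 91.8759

91.88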